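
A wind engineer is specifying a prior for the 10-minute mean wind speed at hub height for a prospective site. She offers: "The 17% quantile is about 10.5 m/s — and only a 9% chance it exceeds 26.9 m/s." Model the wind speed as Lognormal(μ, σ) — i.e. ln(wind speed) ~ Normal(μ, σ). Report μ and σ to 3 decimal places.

If T ~ Lognormal(μ,σ) then ln T ~ Normal(μ,σ), so the p-quantile of ln T is μ + z_p·σ.
ln(10.5) = 2.351 and ln(26.9) = 3.292; z_{0.17} = -0.9542, z_{0.91} = 1.341.
σ = (3.292 − 2.351)/(1.341 − (-0.9542)) = 0.410.
μ = 2.351 − (-0.9542)·0.410 = 2.743.

μ ≈ 2.743, σ ≈ 0.410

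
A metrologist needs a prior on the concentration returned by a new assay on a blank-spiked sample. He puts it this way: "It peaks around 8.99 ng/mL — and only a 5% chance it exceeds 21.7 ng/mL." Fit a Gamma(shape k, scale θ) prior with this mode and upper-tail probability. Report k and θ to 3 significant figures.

Gamma(k,θ) with k>1 has mode (k−1)θ, so θ = 8.99/(k−1).
Need P(X < 21.7) = 0.95 with θ tied to k this way. Start at k = 2, θ = 8.99: P(X<21.7) ≈ 0.695.
Too low — raise k to concentrate. Iterating converges to k ≈ 4.51.
Then θ = 8.99/(4.51−1) ≈ 2.56.

k ≈ 4.51, θ ≈ 2.56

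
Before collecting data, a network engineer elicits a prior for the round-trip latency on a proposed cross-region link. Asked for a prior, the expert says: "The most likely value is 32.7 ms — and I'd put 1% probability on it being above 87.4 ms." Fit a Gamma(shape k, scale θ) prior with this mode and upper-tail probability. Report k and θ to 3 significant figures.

Gamma(k,θ) with k>1 has mode (k−1)θ, so θ = 32.7/(k−1).
Need P(X < 87.4) = 0.99 with θ tied to k this way. Start at k = 2, θ = 32.7: P(X<87.4) ≈ 0.746.
Too low — raise k to concentrate. Iterating converges to k ≈ 5.78.
Then θ = 32.7/(5.78−1) ≈ 6.83.

k ≈ 5.78, θ ≈ 6.83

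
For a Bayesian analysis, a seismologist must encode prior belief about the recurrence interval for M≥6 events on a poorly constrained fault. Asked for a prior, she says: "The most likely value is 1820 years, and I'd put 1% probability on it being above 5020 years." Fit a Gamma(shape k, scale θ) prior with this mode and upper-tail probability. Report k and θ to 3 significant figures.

k ≈ 5.46, θ ≈ 408

Gamma(k,θ) with k>1 has mode (k−1)θ, so θ = 1820/(k−1).
Need P(X < 5020) = 0.99 with θ tied to k this way. Start at k = 2, θ = 1820: P(X<5020) ≈ 0.762.
Too low — raise k to concentrate. Iterating converges to k ≈ 5.46.
Then θ = 1820/(5.46−1) ≈ 408.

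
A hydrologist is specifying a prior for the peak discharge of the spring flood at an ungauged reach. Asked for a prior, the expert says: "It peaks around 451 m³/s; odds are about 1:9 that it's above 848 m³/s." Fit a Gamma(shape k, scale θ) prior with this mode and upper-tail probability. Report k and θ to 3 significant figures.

Gamma(k,θ) with k>1 has mode (k−1)θ, so θ = 451/(k−1).
Need P(X < 848) = 0.9 with θ tied to k this way. Start at k = 2, θ = 451: P(X<848) ≈ 0.561.
Too low — raise k to concentrate. Iterating converges to k ≈ 5.79.
Then θ = 451/(5.79−1) ≈ 94.1.

k ≈ 5.79, θ ≈ 94.1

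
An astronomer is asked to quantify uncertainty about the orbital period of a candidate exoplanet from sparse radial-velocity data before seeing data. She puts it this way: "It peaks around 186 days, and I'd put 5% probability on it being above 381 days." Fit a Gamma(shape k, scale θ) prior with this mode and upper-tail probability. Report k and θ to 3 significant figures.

k ≈ 6.38, θ ≈ 34.6

Gamma(k,θ) with k>1 has mode (k−1)θ, so θ = 186/(k−1).
Need P(X < 381) = 0.95 with θ tied to k this way. Start at k = 2, θ = 186: P(X<381) ≈ 0.607.
Too low — raise k to concentrate. Iterating converges to k ≈ 6.38.
Then θ = 186/(6.38−1) ≈ 34.6.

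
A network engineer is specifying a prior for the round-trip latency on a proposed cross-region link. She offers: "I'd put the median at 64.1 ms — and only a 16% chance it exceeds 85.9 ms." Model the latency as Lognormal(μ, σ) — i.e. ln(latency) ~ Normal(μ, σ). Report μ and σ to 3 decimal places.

If T ~ Lognormal(μ,σ) then ln T ~ Normal(μ,σ), so the p-quantile of ln T is μ + z_p·σ.
ln(64.1) = 4.16 and ln(85.9) = 4.453; z_{0.5} = 0, z_{0.84} = 0.9945.
σ = (4.453 − 4.16)/(0.9945 − (0)) = 0.294.
μ = 4.16 − (0)·0.294 = 4.160.

μ ≈ 4.160, σ ≈ 0.294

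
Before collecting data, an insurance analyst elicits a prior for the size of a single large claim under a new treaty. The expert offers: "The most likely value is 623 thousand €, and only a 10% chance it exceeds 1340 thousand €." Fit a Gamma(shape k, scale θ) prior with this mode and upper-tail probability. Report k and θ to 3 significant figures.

k ≈ 4.28, θ ≈ 190

Gamma(k,θ) with k>1 has mode (k−1)θ, so θ = 623/(k−1).
Need P(X < 1340) = 0.9 with θ tied to k this way. Start at k = 2, θ = 623: P(X<1340) ≈ 0.633.
Too low — raise k to concentrate. Iterating converges to k ≈ 4.28.
Then θ = 623/(4.28−1) ≈ 190.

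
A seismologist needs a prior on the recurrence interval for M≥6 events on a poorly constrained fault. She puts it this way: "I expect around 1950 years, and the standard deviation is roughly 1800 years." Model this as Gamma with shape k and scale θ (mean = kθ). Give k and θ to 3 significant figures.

For Gamma(k, scale θ): mean = kθ, variance = kθ², so CV = 1/√k.
CV = SD/mean = 1800/1950 = 0.9231, hence k = 1/CV² = 1.17.
Then θ = mean/k = 1950/1.17 = 1660.

k ≈ 1.17, θ ≈ 1660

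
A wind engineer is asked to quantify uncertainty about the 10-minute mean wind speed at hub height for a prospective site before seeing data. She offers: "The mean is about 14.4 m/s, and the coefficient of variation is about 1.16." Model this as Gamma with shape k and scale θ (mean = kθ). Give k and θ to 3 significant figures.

For Gamma(k, scale θ): mean = kθ, variance = kθ², so CV = 1/√k.
CV = 1.16, hence k = 1/CV² = 0.743.
Then θ = mean/k = 14.4/0.743 = 19.4.

k ≈ 0.743, θ ≈ 19.4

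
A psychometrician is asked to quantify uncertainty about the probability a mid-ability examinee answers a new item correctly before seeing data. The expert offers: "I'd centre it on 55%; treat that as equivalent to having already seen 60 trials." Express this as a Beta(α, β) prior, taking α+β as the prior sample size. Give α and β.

α = 33, β = 27

Under the effective-sample-size interpretation, Beta(α, β) has prior mean α/(α+β) and prior sample size α+β.
So α+β = 60 and α/(α+β) = 0.55, giving α = 0.55·60 = 33 and β = 60 − 33 = 27.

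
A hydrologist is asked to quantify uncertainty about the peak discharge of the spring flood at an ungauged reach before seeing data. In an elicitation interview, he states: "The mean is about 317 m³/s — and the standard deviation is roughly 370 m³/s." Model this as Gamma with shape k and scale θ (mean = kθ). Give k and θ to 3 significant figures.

k ≈ 0.734, θ ≈ 432

For Gamma(k, scale θ): mean = kθ, variance = kθ², so CV = 1/√k.
CV = SD/mean = 370/317 = 1.167, hence k = 1/CV² = 0.734.
Then θ = mean/k = 317/0.734 = 432.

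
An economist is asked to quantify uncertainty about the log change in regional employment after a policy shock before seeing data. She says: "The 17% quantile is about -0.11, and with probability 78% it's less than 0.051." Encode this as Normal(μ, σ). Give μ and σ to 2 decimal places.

μ = -0.02, σ = 0.09

For Normal(μ,σ), the p-quantile is μ + z_p·σ. Here z_{0.17} = -0.9542, z_{0.78} = 0.7722.
So -0.11 = μ − 0.9542σ and 0.051 = μ + 0.7722σ.
Subtracting: σ = (0.051 − -0.11)/(0.7722 − (-0.9542)) = 0.09.
Then μ = -0.11 − (-0.9542)·0.09 = -0.02.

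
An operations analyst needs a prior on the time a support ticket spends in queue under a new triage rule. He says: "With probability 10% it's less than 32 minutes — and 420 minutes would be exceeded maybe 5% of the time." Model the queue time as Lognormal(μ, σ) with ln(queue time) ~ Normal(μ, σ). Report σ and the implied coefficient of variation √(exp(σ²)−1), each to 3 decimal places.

σ ≈ 0.880, CV ≈ 1.081

If T ~ Lognormal(μ,σ) then ln T ~ Normal(μ,σ), so the p-quantile of ln T is μ + z_p·σ.
ln(32) = 3.466 and ln(420) = 6.04; z_{0.1} = -1.282, z_{0.95} = 1.645.
σ = (6.04 − 3.466)/(1.645 − (-1.282)) = 0.880.
μ = 3.466 − (-1.282)·0.880 = 4.593.
CV = √(exp(σ²)−1) = √(exp(0.7740)−1) = 1.081.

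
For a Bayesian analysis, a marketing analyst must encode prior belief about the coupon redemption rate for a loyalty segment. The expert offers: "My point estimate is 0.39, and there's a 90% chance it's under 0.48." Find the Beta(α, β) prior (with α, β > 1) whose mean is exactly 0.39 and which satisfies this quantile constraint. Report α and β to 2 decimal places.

α ≈ 19.08, β ≈ 29.84

With mean 0.39 fixed, write α = 0.39s, β = 0.61s where s = α+β.
Need P(θ < 0.48) = 0.9 under Beta(0.39s, 0.61s). Normal approximation: (q−m)/√(m(1−m)/s) ≈ z_{0.9} = 1.28, so s ≈ 0.39·0.61·(1.28)²/(0.48−0.39)² = 48.2.
At s = 48.2: P(θ<0.48) ≈ 0.898. Adjusting to match 0.9 gives s ≈ 48.93.
So α = 0.39·48.93 ≈ 19.08, β = 0.61·48.93 ≈ 29.84.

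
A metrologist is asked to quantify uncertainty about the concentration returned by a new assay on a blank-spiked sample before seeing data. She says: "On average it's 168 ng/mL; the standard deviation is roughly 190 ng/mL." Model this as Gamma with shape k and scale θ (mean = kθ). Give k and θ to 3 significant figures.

For Gamma(k, scale θ): mean = kθ, variance = kθ², so CV = 1/√k.
CV = SD/mean = 190/168 = 1.131, hence k = 1/CV² = 0.782.
Then θ = mean/k = 168/0.782 = 215.

k ≈ 0.782, θ ≈ 215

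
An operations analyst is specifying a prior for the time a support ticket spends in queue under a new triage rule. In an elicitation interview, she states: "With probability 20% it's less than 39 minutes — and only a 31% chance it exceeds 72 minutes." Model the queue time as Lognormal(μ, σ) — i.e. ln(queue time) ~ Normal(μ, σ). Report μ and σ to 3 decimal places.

If T ~ Lognormal(μ,σ) then ln T ~ Normal(μ,σ), so the p-quantile of ln T is μ + z_p·σ.
ln(39) = 3.664 and ln(72) = 4.277; z_{0.2} = -0.8416, z_{0.69} = 0.4959.
σ = (4.277 − 3.664)/(0.4959 − (-0.8416)) = 0.458.
μ = 3.664 − (-0.8416)·0.458 = 4.049.

μ ≈ 4.049, σ ≈ 0.458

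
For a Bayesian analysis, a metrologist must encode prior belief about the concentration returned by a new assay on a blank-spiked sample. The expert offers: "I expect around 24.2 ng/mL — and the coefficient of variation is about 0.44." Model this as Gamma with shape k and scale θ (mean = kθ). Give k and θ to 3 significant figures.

For Gamma(k, scale θ): mean = kθ, variance = kθ², so CV = 1/√k.
CV = 0.44, hence k = 1/CV² = 5.17.
Then θ = mean/k = 24.2/5.17 = 4.69.

k ≈ 5.17, θ ≈ 4.69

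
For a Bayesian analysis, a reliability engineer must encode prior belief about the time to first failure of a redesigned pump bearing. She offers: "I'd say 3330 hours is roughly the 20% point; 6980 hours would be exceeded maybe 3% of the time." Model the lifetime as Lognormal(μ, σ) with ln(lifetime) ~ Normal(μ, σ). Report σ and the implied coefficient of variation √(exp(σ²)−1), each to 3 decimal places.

If T ~ Lognormal(μ,σ) then ln T ~ Normal(μ,σ), so the p-quantile of ln T is μ + z_p·σ.
ln(3330) = 8.111 and ln(6980) = 8.851; z_{0.2} = -0.8416, z_{0.97} = 1.881.
σ = (8.851 − 8.111)/(1.881 − (-0.8416)) = 0.272.
μ = 8.111 − (-0.8416)·0.272 = 8.340.
CV = √(exp(σ²)−1) = √(exp(0.0739)−1) = 0.277.

σ ≈ 0.272, CV ≈ 0.277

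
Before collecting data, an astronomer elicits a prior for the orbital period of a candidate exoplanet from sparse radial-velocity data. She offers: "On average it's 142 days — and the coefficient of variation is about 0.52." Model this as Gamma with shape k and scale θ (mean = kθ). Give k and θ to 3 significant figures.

For Gamma(k, scale θ): mean = kθ, variance = kθ², so CV = 1/√k.
CV = 0.52, hence k = 1/CV² = 3.7.
Then θ = mean/k = 142/3.7 = 38.4.

k ≈ 3.7, θ ≈ 38.4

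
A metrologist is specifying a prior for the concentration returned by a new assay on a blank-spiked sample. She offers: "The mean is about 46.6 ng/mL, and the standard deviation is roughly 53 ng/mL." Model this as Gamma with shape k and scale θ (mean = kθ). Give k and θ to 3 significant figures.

For Gamma(k, scale θ): mean = kθ, variance = kθ², so CV = 1/√k.
CV = SD/mean = 53/46.6 = 1.137, hence k = 1/CV² = 0.773.
Then θ = mean/k = 46.6/0.773 = 60.3.

k ≈ 0.773, θ ≈ 60.3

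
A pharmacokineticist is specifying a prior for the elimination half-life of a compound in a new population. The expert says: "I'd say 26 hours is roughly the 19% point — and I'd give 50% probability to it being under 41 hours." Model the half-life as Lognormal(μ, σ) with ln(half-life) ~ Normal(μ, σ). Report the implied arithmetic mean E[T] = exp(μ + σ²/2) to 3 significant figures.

If T ~ Lognormal(μ,σ) then ln T ~ Normal(μ,σ), so the p-quantile of ln T is μ + z_p·σ.
ln(26) = 3.258 and ln(41) = 3.714; z_{0.19} = -0.8779, z_{0.5} = 0.
σ = (3.714 − 3.258)/(0 − (-0.8779)) = 0.519.
μ = 3.258 − (-0.8779)·0.519 = 3.714.
E[T] = exp(μ + σ²/2) = exp(3.714 + 0.1346) = 46.9 hours.

E[T] ≈ 46.9 hours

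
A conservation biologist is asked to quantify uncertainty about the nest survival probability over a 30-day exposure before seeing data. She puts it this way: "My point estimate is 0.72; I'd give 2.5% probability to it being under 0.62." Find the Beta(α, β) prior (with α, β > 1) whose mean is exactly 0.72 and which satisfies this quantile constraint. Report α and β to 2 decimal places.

With mean 0.72 fixed, write α = 0.72s, β = 0.28s where s = α+β.
Need P(θ < 0.62) = 0.025 under Beta(0.72s, 0.28s). Normal approximation: (q−m)/√(m(1−m)/s) ≈ z_{0.025} = -1.96, so s ≈ 0.72·0.28·(-1.96)²/(0.62−0.72)² = 77.4.
At s = 77.4: P(θ<0.62) ≈ 0.030. Adjusting to match 0.025 gives s ≈ 84.12.
So α = 0.72·84.12 ≈ 60.57, β = 0.28·84.12 ≈ 23.55.

α ≈ 60.57, β ≈ 23.55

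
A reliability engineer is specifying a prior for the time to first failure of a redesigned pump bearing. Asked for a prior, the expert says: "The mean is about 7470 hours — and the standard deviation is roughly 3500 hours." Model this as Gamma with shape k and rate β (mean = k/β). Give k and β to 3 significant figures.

k ≈ 4.56, β ≈ 0.00061

For Gamma(k, rate β): mean = k/β, variance = k/β², so CV = 1/√k.
CV = SD/mean = 3500/7470 = 0.4685, hence k = 1/CV² = 4.56.
Then β = k/mean = 4.56/7470 = 0.00061.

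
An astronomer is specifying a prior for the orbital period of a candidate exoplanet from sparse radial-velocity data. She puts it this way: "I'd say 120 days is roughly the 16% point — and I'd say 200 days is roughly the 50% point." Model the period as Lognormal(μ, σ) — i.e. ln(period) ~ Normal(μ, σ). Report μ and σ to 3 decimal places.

μ ≈ 5.298, σ ≈ 0.514

If T ~ Lognormal(μ,σ) then ln T ~ Normal(μ,σ), so the p-quantile of ln T is μ + z_p·σ.
ln(120) = 4.787 and ln(200) = 5.298; z_{0.16} = -0.9945, z_{0.5} = 0.
σ = (5.298 − 4.787)/(0 − (-0.9945)) = 0.514.
μ = 4.787 − (-0.9945)·0.514 = 5.298.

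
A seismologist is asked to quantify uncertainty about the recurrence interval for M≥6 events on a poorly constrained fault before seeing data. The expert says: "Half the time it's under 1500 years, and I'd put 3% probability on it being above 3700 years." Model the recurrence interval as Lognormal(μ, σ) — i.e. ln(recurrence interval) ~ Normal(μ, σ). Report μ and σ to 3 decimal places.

If T ~ Lognormal(μ,σ) then ln T ~ Normal(μ,σ), so the p-quantile of ln T is μ + z_p·σ.
ln(1500) = 7.313 and ln(3700) = 8.216; z_{0.5} = 0, z_{0.97} = 1.881.
σ = (8.216 − 7.313)/(1.881 − (0)) = 0.480.
μ = 7.313 − (0)·0.480 = 7.313.

μ ≈ 7.313, σ ≈ 0.480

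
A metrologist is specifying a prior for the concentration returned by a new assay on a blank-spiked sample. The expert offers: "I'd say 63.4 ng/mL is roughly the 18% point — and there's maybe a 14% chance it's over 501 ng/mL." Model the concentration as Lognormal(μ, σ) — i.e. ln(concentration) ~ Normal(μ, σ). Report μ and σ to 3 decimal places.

μ ≈ 5.098, σ ≈ 1.036

If T ~ Lognormal(μ,σ) then ln T ~ Normal(μ,σ), so the p-quantile of ln T is μ + z_p·σ.
ln(63.4) = 4.149 and ln(501) = 6.217; z_{0.18} = -0.9154, z_{0.86} = 1.08.
σ = (6.217 − 4.149)/(1.08 − (-0.9154)) = 1.036.
μ = 4.149 − (-0.9154)·1.036 = 5.098.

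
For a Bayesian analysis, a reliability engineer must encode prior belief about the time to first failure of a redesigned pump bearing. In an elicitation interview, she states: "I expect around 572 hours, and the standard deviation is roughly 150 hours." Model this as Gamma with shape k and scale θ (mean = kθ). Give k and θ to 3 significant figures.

For Gamma(k, scale θ): mean = kθ, variance = kθ², so CV = 1/√k.
CV = SD/mean = 150/572 = 0.2622, hence k = 1/CV² = 14.5.
Then θ = mean/k = 572/14.5 = 39.3.

k ≈ 14.5, θ ≈ 39.3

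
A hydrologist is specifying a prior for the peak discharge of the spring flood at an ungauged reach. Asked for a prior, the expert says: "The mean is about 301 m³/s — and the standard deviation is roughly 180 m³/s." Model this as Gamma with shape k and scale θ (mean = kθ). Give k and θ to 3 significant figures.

For Gamma(k, scale θ): mean = kθ, variance = kθ², so CV = 1/√k.
CV = SD/mean = 180/301 = 0.598, hence k = 1/CV² = 2.8.
Then θ = mean/k = 301/2.8 = 108.

k ≈ 2.8, θ ≈ 108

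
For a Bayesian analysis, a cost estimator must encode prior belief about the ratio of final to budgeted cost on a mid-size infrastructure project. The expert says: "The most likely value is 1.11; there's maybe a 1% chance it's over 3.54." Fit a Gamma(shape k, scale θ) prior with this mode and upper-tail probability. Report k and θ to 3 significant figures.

k ≈ 4.3, θ ≈ 0.337

Gamma(k,θ) with k>1 has mode (k−1)θ, so θ = 1.11/(k−1).
Need P(X < 3.54) = 0.99 with θ tied to k this way. Start at k = 2, θ = 1.11: P(X<3.54) ≈ 0.827.
Too low — raise k to concentrate. Iterating converges to k ≈ 4.3.
Then θ = 1.11/(4.3−1) ≈ 0.337.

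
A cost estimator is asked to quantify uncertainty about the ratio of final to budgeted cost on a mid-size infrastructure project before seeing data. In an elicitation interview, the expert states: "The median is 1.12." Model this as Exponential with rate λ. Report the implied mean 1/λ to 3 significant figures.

mean ≈ 1.62

Exponential median = ln 2 / λ, so λ = ln 2 / 1.12 = 0.619.
Mean = 1/λ = 1.62.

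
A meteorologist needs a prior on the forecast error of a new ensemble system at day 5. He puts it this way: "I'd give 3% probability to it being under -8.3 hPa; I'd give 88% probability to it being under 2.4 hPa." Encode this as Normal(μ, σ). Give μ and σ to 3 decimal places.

The p-quantile of Normal(μ,σ) is μ + z_p·σ, with z_{0.03} = -1.881 and z_{0.88} = 1.175.
Eliminate σ: μ = (z₂·x₁ − z₁·x₂)/(z₂ − z₁) = (1.175·-8.3 − (-1.881)·2.4)/3.056 = -1.714.
Then σ = (x₂ − x₁)/(z₂ − z₁) = (2.4 − -8.3)/3.056 = 3.502.

μ = -1.714, σ = 3.502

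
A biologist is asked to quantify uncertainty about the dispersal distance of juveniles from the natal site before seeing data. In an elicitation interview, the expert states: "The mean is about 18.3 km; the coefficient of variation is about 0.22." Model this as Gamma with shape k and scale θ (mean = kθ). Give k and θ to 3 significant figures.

For Gamma(k, scale θ): mean = kθ, variance = kθ², so CV = 1/√k.
CV = 0.22, hence k = 1/CV² = 20.7.
Then θ = mean/k = 18.3/20.7 = 0.886.

k ≈ 20.7, θ ≈ 0.886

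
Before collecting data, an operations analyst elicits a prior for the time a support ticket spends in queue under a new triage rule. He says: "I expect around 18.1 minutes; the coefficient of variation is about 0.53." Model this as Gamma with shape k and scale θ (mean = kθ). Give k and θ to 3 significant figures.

k ≈ 3.56, θ ≈ 5.08

For Gamma(k, scale θ): mean = kθ, variance = kθ², so CV = 1/√k.
CV = 0.53, hence k = 1/CV² = 3.56.
Then θ = mean/k = 18.1/3.56 = 5.08.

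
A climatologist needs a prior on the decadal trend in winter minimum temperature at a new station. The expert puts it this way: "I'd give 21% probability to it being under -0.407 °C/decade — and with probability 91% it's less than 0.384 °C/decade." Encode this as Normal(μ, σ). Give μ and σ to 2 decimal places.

The p-quantile of Normal(μ,σ) is μ + z_p·σ, with z_{0.21} = -0.8064 and z_{0.91} = 1.341.
Eliminate σ: μ = (z₂·x₁ − z₁·x₂)/(z₂ − z₁) = (1.341·-0.407 − (-0.8064)·0.384)/2.147 = -0.11.
Then σ = (x₂ − x₁)/(z₂ − z₁) = (0.384 − -0.407)/2.147 = 0.37.

μ = -0.11, σ = 0.37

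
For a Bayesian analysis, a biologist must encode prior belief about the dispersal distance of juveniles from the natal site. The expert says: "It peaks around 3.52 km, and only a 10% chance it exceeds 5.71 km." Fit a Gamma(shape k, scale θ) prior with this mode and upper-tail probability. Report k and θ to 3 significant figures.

Gamma(k,θ) with k>1 has mode (k−1)θ, so θ = 3.52/(k−1).
Need P(X < 5.71) = 0.9 with θ tied to k this way. Start at k = 2, θ = 3.52: P(X<5.71) ≈ 0.482.
Too low — raise k to concentrate. Iterating converges to k ≈ 9.04.
Then θ = 3.52/(9.04−1) ≈ 0.438.

k ≈ 9.04, θ ≈ 0.438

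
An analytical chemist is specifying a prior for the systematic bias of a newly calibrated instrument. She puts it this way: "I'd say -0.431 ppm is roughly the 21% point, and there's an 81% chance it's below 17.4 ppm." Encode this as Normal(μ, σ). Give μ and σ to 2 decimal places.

The p-quantile of Normal(μ,σ) is μ + z_p·σ, with z_{0.21} = -0.8064 and z_{0.81} = 0.8779.
Eliminate σ: μ = (z₂·x₁ − z₁·x₂)/(z₂ − z₁) = (0.8779·-0.431 − (-0.8064)·17.4)/1.684 = 8.11.
Then σ = (x₂ − x₁)/(z₂ − z₁) = (17.4 − -0.431)/1.684 = 10.59.

μ = 8.11, σ = 10.59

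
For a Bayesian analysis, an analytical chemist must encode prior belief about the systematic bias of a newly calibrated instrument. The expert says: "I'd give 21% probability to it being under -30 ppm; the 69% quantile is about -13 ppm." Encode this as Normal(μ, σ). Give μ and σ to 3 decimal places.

The p-quantile of Normal(μ,σ) is μ + z_p·σ, with z_{0.21} = -0.8064 and z_{0.69} = 0.4959.
Eliminate σ: μ = (z₂·x₁ − z₁·x₂)/(z₂ − z₁) = (0.4959·-30 − (-0.8064)·-13)/1.302 = -19.473.
Then σ = (x₂ − x₁)/(z₂ − z₁) = (-13 − -30)/1.302 = 13.054.

μ = -19.473, σ = 13.054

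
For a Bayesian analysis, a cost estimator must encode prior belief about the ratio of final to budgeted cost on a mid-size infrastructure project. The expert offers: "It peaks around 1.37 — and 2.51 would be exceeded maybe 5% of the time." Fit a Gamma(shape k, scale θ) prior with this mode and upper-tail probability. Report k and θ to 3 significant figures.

Gamma(k,θ) with k>1 has mode (k−1)θ, so θ = 1.37/(k−1).
Need P(X < 2.51) = 0.95 with θ tied to k this way. Start at k = 2, θ = 1.37: P(X<2.51) ≈ 0.547.
Too low — raise k to concentrate. Iterating converges to k ≈ 8.6.
Then θ = 1.37/(8.6−1) ≈ 0.18.

k ≈ 8.6, θ ≈ 0.18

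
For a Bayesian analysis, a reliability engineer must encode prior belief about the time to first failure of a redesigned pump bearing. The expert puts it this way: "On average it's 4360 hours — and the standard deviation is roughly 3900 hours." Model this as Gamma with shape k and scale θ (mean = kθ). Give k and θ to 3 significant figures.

For Gamma(k, scale θ): mean = kθ, variance = kθ², so CV = 1/√k.
CV = SD/mean = 3900/4360 = 0.8945, hence k = 1/CV² = 1.25.
Then θ = mean/k = 4360/1.25 = 3490.

k ≈ 1.25, θ ≈ 3490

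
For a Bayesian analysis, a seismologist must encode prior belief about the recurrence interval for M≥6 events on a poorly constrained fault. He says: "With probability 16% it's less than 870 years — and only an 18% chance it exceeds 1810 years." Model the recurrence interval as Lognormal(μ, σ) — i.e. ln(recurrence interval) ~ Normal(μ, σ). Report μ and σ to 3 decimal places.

μ ≈ 7.150, σ ≈ 0.384

If T ~ Lognormal(μ,σ) then ln T ~ Normal(μ,σ), so the p-quantile of ln T is μ + z_p·σ.
ln(870) = 6.768 and ln(1810) = 7.501; z_{0.16} = -0.9945, z_{0.82} = 0.9154.
σ = (7.501 − 6.768)/(0.9154 − (-0.9945)) = 0.384.
μ = 6.768 − (-0.9945)·0.384 = 7.150.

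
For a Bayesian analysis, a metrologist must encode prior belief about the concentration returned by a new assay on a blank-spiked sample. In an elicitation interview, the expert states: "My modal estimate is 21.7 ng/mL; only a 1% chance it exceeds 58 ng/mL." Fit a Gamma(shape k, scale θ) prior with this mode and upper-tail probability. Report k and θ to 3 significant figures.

Gamma(k,θ) with k>1 has mode (k−1)θ, so θ = 21.7/(k−1).
Need P(X < 58) = 0.99 with θ tied to k this way. Start at k = 2, θ = 21.7: P(X<58) ≈ 0.746.
Too low — raise k to concentrate. Iterating converges to k ≈ 5.78.
Then θ = 21.7/(5.78−1) ≈ 4.54.

k ≈ 5.78, θ ≈ 4.54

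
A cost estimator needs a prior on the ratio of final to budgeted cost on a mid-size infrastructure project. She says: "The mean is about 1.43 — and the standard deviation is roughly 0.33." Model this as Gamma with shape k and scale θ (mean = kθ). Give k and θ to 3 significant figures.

k ≈ 18.8, θ ≈ 0.0762

For Gamma(k, scale θ): mean = kθ, variance = kθ², so CV = 1/√k.
CV = SD/mean = 0.33/1.43 = 0.2308, hence k = 1/CV² = 18.8.
Then θ = mean/k = 1.43/18.8 = 0.0762.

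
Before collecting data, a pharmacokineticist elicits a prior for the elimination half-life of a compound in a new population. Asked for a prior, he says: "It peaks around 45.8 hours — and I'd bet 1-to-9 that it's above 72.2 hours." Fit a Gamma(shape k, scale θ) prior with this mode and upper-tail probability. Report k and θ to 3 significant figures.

Gamma(k,θ) with k>1 has mode (k−1)θ, so θ = 45.8/(k−1).
Need P(X < 72.2) = 0.9 with θ tied to k this way. Start at k = 2, θ = 45.8: P(X<72.2) ≈ 0.467.
Too low — raise k to concentrate. Iterating converges to k ≈ 10.
Then θ = 45.8/(10−1) ≈ 5.06.

k ≈ 10, θ ≈ 5.06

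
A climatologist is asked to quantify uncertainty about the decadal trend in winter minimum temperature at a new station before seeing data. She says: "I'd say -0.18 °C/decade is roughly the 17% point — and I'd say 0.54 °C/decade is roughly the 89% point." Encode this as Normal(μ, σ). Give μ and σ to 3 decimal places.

μ = 0.135, σ = 0.330

For Normal(μ,σ), the p-quantile is μ + z_p·σ. Here z_{0.17} = -0.9542, z_{0.89} = 1.227.
So -0.18 = μ − 0.9542σ and 0.54 = μ + 1.227σ.
Subtracting: σ = (0.54 − -0.18)/(1.227 − (-0.9542)) = 0.330.
Then μ = -0.18 − (-0.9542)·0.330 = 0.135.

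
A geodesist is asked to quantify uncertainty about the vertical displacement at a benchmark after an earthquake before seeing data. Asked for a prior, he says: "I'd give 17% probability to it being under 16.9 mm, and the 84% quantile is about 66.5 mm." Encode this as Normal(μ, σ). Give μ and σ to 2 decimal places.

For Normal(μ,σ), the p-quantile is μ + z_p·σ. Here z_{0.17} = -0.9542, z_{0.84} = 0.9945.
So 16.9 = μ − 0.9542σ and 66.5 = μ + 0.9945σ.
Subtracting: σ = (66.5 − 16.9)/(0.9945 − (-0.9542)) = 25.45.
Then μ = 16.9 − (-0.9542)·25.45 = 41.19.

μ = 41.19, σ = 25.45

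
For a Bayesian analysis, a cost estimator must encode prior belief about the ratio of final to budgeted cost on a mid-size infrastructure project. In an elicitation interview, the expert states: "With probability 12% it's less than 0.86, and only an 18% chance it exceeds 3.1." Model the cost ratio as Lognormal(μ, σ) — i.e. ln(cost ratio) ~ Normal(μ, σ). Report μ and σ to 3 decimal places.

μ ≈ 0.570, σ ≈ 0.613

If T ~ Lognormal(μ,σ) then ln T ~ Normal(μ,σ), so the p-quantile of ln T is μ + z_p·σ.
ln(0.86) = -0.1508 and ln(3.1) = 1.131; z_{0.12} = -1.175, z_{0.82} = 0.9154.
σ = (1.131 − -0.1508)/(0.9154 − (-1.175)) = 0.613.
μ = -0.1508 − (-1.175)·0.613 = 0.570.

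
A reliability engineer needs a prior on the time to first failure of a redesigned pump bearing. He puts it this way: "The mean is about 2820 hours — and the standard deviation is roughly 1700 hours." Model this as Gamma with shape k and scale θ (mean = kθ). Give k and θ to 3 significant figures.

For Gamma(k, scale θ): mean = kθ, variance = kθ², so CV = 1/√k.
CV = SD/mean = 1700/2820 = 0.6028, hence k = 1/CV² = 2.75.
Then θ = mean/k = 2820/2.75 = 1020.

k ≈ 2.75, θ ≈ 1020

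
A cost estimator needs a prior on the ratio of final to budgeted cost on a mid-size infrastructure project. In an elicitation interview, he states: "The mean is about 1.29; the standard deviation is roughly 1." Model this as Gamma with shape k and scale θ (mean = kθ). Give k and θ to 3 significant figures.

k ≈ 1.66, θ ≈ 0.775

For Gamma(k, scale θ): mean = kθ, variance = kθ², so CV = 1/√k.
CV = SD/mean = 1/1.29 = 0.7752, hence k = 1/CV² = 1.66.
Then θ = mean/k = 1.29/1.66 = 0.775.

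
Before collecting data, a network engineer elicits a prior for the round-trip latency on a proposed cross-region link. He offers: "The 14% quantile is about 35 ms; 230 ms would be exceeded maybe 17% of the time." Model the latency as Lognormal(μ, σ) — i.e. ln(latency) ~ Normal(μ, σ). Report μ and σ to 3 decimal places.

μ ≈ 4.555, σ ≈ 0.925

If T ~ Lognormal(μ,σ) then ln T ~ Normal(μ,σ), so the p-quantile of ln T is μ + z_p·σ.
ln(35) = 3.555 and ln(230) = 5.438; z_{0.14} = -1.08, z_{0.83} = 0.9542.
σ = (5.438 − 3.555)/(0.9542 − (-1.08)) = 0.925.
μ = 3.555 − (-1.08)·0.925 = 4.555.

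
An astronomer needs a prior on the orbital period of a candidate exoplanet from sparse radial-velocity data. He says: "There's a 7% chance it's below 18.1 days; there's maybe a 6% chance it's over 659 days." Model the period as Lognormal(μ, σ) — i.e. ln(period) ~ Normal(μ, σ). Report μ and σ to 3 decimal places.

If T ~ Lognormal(μ,σ) then ln T ~ Normal(μ,σ), so the p-quantile of ln T is μ + z_p·σ.
ln(18.1) = 2.896 and ln(659) = 6.491; z_{0.07} = -1.476, z_{0.94} = 1.555.
σ = (6.491 − 2.896)/(1.555 − (-1.476)) = 1.186.
μ = 2.896 − (-1.476)·1.186 = 4.646.

μ ≈ 4.646, σ ≈ 1.186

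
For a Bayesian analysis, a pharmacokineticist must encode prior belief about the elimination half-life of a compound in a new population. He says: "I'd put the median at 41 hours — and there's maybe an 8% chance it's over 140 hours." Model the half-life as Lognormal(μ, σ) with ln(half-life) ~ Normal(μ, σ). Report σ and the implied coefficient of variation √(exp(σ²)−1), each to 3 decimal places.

If T ~ Lognormal(μ,σ) then ln T ~ Normal(μ,σ), so the p-quantile of ln T is μ + z_p·σ.
ln(41) = 3.714 and ln(140) = 4.942; z_{0.5} = 0, z_{0.92} = 1.405.
σ = (4.942 − 3.714)/(1.405 − (0)) = 0.874.
μ = 3.714 − (0)·0.874 = 3.714.
CV = √(exp(σ²)−1) = √(exp(0.7639)−1) = 1.071.

σ ≈ 0.874, CV ≈ 1.071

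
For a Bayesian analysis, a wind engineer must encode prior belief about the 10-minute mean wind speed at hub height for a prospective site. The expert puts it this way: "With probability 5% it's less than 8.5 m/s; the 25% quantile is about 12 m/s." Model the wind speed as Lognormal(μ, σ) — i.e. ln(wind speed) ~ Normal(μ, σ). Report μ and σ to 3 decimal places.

If T ~ Lognormal(μ,σ) then ln T ~ Normal(μ,σ), so the p-quantile of ln T is μ + z_p·σ.
ln(8.5) = 2.14 and ln(12) = 2.485; z_{0.05} = -1.645, z_{0.25} = -0.6745.
σ = (2.485 − 2.14)/(-0.6745 − (-1.645)) = 0.355.
μ = 2.14 − (-1.645)·0.355 = 2.725.

μ ≈ 2.725, σ ≈ 0.355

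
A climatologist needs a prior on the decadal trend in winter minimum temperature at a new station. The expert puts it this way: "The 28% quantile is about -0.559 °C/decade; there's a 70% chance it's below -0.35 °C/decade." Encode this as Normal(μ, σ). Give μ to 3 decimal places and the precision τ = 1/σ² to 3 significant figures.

μ = -0.449, τ = 28.1

The p-quantile of Normal(μ,σ) is μ + z_p·σ, with z_{0.28} = -0.5828 and z_{0.7} = 0.5244.
Eliminate σ: μ = (z₂·x₁ − z₁·x₂)/(z₂ − z₁) = (0.5244·-0.559 − (-0.5828)·-0.35)/1.107 = -0.449.
Then σ = (x₂ − x₁)/(z₂ − z₁) = (-0.35 − -0.559)/1.107 = 0.189.
Precision τ = 1/σ² = 1/0.1888² = 28.1.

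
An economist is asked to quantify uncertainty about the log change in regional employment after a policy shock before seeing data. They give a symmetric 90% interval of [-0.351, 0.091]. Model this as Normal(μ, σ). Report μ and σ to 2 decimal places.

μ = -0.13, σ = 0.13

A symmetric 90% interval runs μ ± z·σ with z = 1.645.
Half-width = 0.221, so σ = 0.221/1.645 = 0.13.
μ is the interval midpoint, -0.13.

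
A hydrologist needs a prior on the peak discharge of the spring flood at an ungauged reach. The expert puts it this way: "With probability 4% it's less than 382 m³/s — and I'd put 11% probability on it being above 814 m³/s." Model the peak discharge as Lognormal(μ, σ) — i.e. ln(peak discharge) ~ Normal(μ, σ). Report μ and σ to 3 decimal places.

If T ~ Lognormal(μ,σ) then ln T ~ Normal(μ,σ), so the p-quantile of ln T is μ + z_p·σ.
ln(382) = 5.945 and ln(814) = 6.702; z_{0.04} = -1.751, z_{0.89} = 1.227.
σ = (6.702 − 5.945)/(1.227 − (-1.751)) = 0.254.
μ = 5.945 − (-1.751)·0.254 = 6.390.

μ ≈ 6.390, σ ≈ 0.254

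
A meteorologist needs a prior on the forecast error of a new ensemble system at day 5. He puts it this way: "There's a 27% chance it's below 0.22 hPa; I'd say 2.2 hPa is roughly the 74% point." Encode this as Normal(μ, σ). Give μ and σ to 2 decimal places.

For Normal(μ,σ), the p-quantile is μ + z_p·σ. Here z_{0.27} = -0.6128, z_{0.74} = 0.6433.
So 0.22 = μ − 0.6128σ and 2.2 = μ + 0.6433σ.
Subtracting: σ = (2.2 − 0.22)/(0.6433 − (-0.6128)) = 1.58.
Then μ = 0.22 − (-0.6128)·1.58 = 1.19.

μ = 1.19, σ = 1.58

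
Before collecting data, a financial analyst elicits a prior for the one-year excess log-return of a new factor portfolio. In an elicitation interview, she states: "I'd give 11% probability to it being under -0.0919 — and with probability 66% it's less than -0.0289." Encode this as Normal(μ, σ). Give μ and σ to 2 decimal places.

The p-quantile of Normal(μ,σ) is μ + z_p·σ, with z_{0.11} = -1.227 and z_{0.66} = 0.4125.
Eliminate σ: μ = (z₂·x₁ − z₁·x₂)/(z₂ − z₁) = (0.4125·-0.0919 − (-1.227)·-0.0289)/1.639 = -0.04.
Then σ = (x₂ − x₁)/(z₂ − z₁) = (-0.0289 − -0.0919)/1.639 = 0.04.

μ = -0.04, σ = 0.04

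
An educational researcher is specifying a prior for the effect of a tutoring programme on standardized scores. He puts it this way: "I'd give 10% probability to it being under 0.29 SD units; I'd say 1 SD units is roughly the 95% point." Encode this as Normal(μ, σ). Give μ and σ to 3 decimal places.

μ = 0.601, σ = 0.243

The p-quantile of Normal(μ,σ) is μ + z_p·σ, with z_{0.1} = -1.282 and z_{0.95} = 1.645.
Eliminate σ: μ = (z₂·x₁ − z₁·x₂)/(z₂ − z₁) = (1.645·0.29 − (-1.282)·1)/2.926 = 0.601.
Then σ = (x₂ − x₁)/(z₂ − z₁) = (1 − 0.29)/2.926 = 0.243.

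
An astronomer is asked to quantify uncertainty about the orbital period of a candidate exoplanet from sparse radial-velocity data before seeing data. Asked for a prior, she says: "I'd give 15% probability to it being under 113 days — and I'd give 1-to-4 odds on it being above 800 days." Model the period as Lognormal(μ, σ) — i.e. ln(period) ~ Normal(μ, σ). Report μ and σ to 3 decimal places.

If T ~ Lognormal(μ,σ) then ln T ~ Normal(μ,σ), so the p-quantile of ln T is μ + z_p·σ.
ln(113) = 4.727 and ln(800) = 6.685; z_{0.15} = -1.036, z_{0.8} = 0.8416.
σ = (6.685 − 4.727)/(0.8416 − (-1.036)) = 1.042.
μ = 4.727 − (-1.036)·1.042 = 5.808.

μ ≈ 5.808, σ ≈ 1.042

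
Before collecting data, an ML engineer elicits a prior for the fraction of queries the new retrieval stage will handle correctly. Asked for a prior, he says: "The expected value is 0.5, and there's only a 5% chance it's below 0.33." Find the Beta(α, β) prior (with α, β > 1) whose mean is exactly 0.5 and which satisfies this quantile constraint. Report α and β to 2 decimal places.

α ≈ 11.26, β ≈ 11.26

With mean 0.5 fixed, write α = 0.5s, β = 0.5s where s = α+β.
Need P(θ < 0.33) = 0.05 under Beta(0.5s, 0.5s). Normal approximation: (q−m)/√(m(1−m)/s) ≈ z_{0.05} = -1.64, so s ≈ 0.5·0.5·(-1.64)²/(0.33−0.5)² = 23.4.
At s = 23.4: P(θ<0.33) ≈ 0.047. Adjusting to match 0.05 gives s ≈ 22.51.
So α = 0.5·22.51 ≈ 11.26, β = 0.5·22.51 ≈ 11.26.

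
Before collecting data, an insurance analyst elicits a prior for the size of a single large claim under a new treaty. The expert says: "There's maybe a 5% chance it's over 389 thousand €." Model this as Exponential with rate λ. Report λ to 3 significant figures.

λ ≈ 0.0077

P(T > 389.0) = e^(−λ·389.0) = 0.05, so λ = −ln(0.05)/389.0 = 0.0077.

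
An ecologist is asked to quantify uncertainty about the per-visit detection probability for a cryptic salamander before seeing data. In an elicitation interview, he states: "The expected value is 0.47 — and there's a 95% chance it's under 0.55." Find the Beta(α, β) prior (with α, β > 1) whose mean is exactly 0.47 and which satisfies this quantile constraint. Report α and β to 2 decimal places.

With mean 0.47 fixed, write α = 0.47s, β = 0.53s where s = α+β.
Need P(θ < 0.55) = 0.95 under Beta(0.47s, 0.53s). Normal approximation: (q−m)/√(m(1−m)/s) ≈ z_{0.95} = 1.64, so s ≈ 0.47·0.53·(1.64)²/(0.55−0.47)² = 105.3.
At s = 105.3: P(θ<0.55) ≈ 0.950. Adjusting to match 0.95 gives s ≈ 105.30.
So α = 0.47·105.30 ≈ 49.49, β = 0.53·105.30 ≈ 55.81.

α ≈ 49.49, β ≈ 55.81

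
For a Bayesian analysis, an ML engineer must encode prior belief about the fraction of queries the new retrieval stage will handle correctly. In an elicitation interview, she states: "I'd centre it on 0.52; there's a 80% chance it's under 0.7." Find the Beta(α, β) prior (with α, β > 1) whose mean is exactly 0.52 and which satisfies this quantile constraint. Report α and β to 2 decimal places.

α ≈ 2.91, β ≈ 2.68

With mean 0.52 fixed, write α = 0.52s, β = 0.48s where s = α+β.
Need P(θ < 0.7) = 0.8 under Beta(0.52s, 0.48s). Normal approximation: (q−m)/√(m(1−m)/s) ≈ z_{0.8} = 0.842, so s ≈ 0.52·0.48·(0.842)²/(0.7−0.52)² = 5.5.
At s = 5.5: P(θ<0.7) ≈ 0.797. Adjusting to match 0.8 gives s ≈ 5.59.
So α = 0.52·5.59 ≈ 2.91, β = 0.48·5.59 ≈ 2.68.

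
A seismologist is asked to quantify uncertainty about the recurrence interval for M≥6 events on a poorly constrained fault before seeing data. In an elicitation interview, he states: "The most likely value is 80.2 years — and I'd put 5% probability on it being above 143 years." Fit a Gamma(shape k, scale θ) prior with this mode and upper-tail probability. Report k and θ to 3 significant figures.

k ≈ 9.34, θ ≈ 9.62

Gamma(k,θ) with k>1 has mode (k−1)θ, so θ = 80.2/(k−1).
Need P(X < 143) = 0.95 with θ tied to k this way. Start at k = 2, θ = 80.2: P(X<143) ≈ 0.532.
Too low — raise k to concentrate. Iterating converges to k ≈ 9.34.
Then θ = 80.2/(9.34−1) ≈ 9.62.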